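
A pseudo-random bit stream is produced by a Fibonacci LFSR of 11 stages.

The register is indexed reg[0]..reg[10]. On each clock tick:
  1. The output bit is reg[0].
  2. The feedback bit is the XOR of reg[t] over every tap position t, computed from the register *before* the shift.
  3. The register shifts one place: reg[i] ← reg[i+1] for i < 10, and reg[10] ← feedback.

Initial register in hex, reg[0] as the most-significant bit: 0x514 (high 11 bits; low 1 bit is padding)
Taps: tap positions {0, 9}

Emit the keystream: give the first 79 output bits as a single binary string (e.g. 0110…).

tick  register→output (feedback)
  0  01010001010→0 (1)
  1  10100010101→1 (1)
  2  01000101011→0 (1)
  3  10001010111→1 (0)
  4  00010101110→0 (1)
  5  00101011101→0 (0)
  6  01010111010→0 (1)
  7  10101110101→1 (1)
  8  01011101011→0 (1)
  9  10111010111→1 (0)
 10  01110101110→0 (1)
 11  11101011101→1 (1)
 12  11010111011→1 (0)
 13  10101110110→1 (0)
 14  01011101100→0 (0)
 15  10111011000→1 (1)
 16  01110110001→0 (0)
 17  11101100010→1 (0)
 18  11011000100→1 (1)
 19  10110001001→1 (1)
 20  01100010011→0 (1)
 21  11000100111→1 (0)
 22  10001001110→1 (0)
 23  00010011100→0 (0)
 24  00100111000→0 (0)
 25  01001110000→0 (0)
 26  10011100000→1 (1)
 27  00111000001→0 (0)
 28  01110000010→0 (1)
 29  11100000101→1 (1)
 30  11000001011→1 (0)
 31  10000010110→1 (0)
 32  00000101100→0 (0)
 33  00001011000→0 (0)
 34  00010110000→0 (0)
 35  00101100000→0 (0)
 36  01011000000→0 (0)
 37  10110000000→1 (1)
 38  01100000001→0 (0)
 39  11000000010→1 (0)
 40  10000000100→1 (1)
 41  00000001001→0 (0)
 42  00000010010→0 (1)
 43  00000100101→0 (0)
 44  00001001010→0 (1)
 45  00010010101→0 (0)
 46  00100101010→0 (1)
 47  01001010101→0 (0)
 48  10010101010→1 (0)
 49  00101010100→0 (0)
 50  01010101000→0 (0)
 51  10101010000→1 (1)
 52  01010100001→0 (0)
 53  10101000010→1 (0)
 54  01010000100→0 (0)
 55  10100001000→1 (1)
 56  01000010001→0 (0)
 57  10000100010→1 (0)
 58  00001000100→0 (0)
 59  00010001000→0 (0)
 60  00100010000→0 (0)
 61  01000100000→0 (0)
 62  10001000000→1 (1)
 63  00010000001→0 (0)
 64  00100000010→0 (1)
 65  01000000101→0 (0)
 66  10000001010→1 (0)
 67  00000010100→0 (0)
 68  00000101000→0 (0)
 69  00001010000→0 (0)
 70  00010100000→0 (0)
 71  00101000000→0 (0)
 72  01010000000→0 (0)
 73  10100000000→1 (1)
 74  01000000001→0 (0)
 75  10000000010→1 (0)
 76  00000000100→0 (0)
 77  00000001000→0 (0)
 78  00000010000→0 (0)

0101000101011101011101100010011100000101100000001001010101000010001000000101000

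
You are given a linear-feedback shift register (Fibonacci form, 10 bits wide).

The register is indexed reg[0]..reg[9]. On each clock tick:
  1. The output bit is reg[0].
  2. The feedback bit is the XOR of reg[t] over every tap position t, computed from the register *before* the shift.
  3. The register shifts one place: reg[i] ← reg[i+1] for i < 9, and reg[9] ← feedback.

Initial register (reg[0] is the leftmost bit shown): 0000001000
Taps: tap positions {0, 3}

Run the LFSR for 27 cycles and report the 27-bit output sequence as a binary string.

k : reg_k → out_k, fb_k
0: 0000001000 → 0, fb=0
1: 0000010000 → 0, fb=0
2: 0000100000 → 0, fb=0
3: 0001000000 → 0, fb=1
4: 0010000001 → 0, fb=0
5: 0100000010 → 0, fb=0
6: 1000000100 → 1, fb=1
7: 0000001001 → 0, fb=0
8: 0000010010 → 0, fb=0
9: 0000100100 → 0, fb=0
10: 0001001000 → 0, fb=1
11: 0010010001 → 0, fb=0
12: 0100100010 → 0, fb=0
13: 1001000100 → 1, fb=0
14: 0010001000 → 0, fb=0
15: 0100010000 → 0, fb=0
16: 1000100000 → 1, fb=1
17: 0001000001 → 0, fb=1
18: 0010000011 → 0, fb=0
19: 0100000110 → 0, fb=0
20: 1000001100 → 1, fb=1
21: 0000011001 → 0, fb=0
22: 0000110010 → 0, fb=0
23: 0001100100 → 0, fb=1
24: 0011001001 → 0, fb=1
25: 0110010011 → 0, fb=0
26: 1100100110 → 1, fb=1

000000100000010010001000001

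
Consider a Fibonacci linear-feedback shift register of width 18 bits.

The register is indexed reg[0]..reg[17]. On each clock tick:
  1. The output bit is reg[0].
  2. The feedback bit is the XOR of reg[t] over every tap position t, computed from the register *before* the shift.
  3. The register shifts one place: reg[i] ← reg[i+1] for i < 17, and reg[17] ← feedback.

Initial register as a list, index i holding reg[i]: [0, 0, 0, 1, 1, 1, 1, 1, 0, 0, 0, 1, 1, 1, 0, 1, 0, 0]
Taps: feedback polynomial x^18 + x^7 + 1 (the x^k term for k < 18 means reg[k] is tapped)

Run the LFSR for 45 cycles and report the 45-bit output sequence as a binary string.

k : reg_k → out_k, fb_k
0: 000111110001110100 → 0, fb=1
1: 001111100011101001 → 0, fb=0
2: 011111000111010010 → 0, fb=0
3: 111110001110100100 → 1, fb=1
4: 111100011101001001 → 1, fb=0
5: 111000111010010010 → 1, fb=0
6: 110001110100100100 → 1, fb=0
7: 100011101001001000 → 1, fb=1
8: 000111010010010001 → 0, fb=1
9: 001110100100100011 → 0, fb=0
10: 011101001001000110 → 0, fb=0
11: 111010010010001100 → 1, fb=0
12: 110100100100011000 → 1, fb=1
13: 101001001000110001 → 1, fb=1
14: 010010010001100011 → 0, fb=1
15: 100100100011000111 → 1, fb=1
16: 001001000110001111 → 0, fb=0
17: 010010001100011110 → 0, fb=0
18: 100100011000111100 → 1, fb=0
19: 001000110001111000 → 0, fb=1
20: 010001100011110001 → 0, fb=0
21: 100011000111100010 → 1, fb=1
22: 000110001111000101 → 0, fb=0
23: 001100011110001010 → 0, fb=1
24: 011000111100010101 → 0, fb=1
25: 110001111000101011 → 1, fb=0
26: 100011110001010110 → 1, fb=0
27: 000111100010101100 → 0, fb=0
28: 001111000101011000 → 0, fb=0
29: 011110001010110000 → 0, fb=0
30: 111100010101100000 → 1, fb=0
31: 111000101011000000 → 1, fb=1
32: 110001010110000001 → 1, fb=0
33: 100010101100000010 → 1, fb=1
34: 000101011000000101 → 0, fb=1
35: 001010110000001011 → 0, fb=1
36: 010101100000010111 → 0, fb=0
37: 101011000000101110 → 1, fb=1
38: 010110000001011101 → 0, fb=0
39: 101100000010111010 → 1, fb=1
40: 011000000101110101 → 0, fb=0
41: 110000001011101010 → 1, fb=1
42: 100000010111010101 → 1, fb=0
43: 000000101110101010 → 0, fb=0
44: 000001011101010100 → 0, fb=1

000111110001110100100100011000111100010101100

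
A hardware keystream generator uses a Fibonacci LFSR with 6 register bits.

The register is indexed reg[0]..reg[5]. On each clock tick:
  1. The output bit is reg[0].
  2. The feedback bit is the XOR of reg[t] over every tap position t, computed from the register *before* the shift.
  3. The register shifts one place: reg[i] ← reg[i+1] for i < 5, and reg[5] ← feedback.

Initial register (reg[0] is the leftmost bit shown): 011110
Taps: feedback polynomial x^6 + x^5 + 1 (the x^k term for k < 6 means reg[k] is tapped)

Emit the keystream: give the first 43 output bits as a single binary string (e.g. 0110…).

k : reg_k → out_k, fb_k
0: 011110 → 0, fb=0
1: 111100 → 1, fb=1
2: 111001 → 1, fb=0
3: 110010 → 1, fb=1
4: 100101 → 1, fb=0
5: 001010 → 0, fb=0
6: 010100 → 0, fb=0
7: 101000 → 1, fb=1
8: 010001 → 0, fb=1
9: 100011 → 1, fb=0
10: 000110 → 0, fb=0
11: 001100 → 0, fb=0
12: 011000 → 0, fb=0
13: 110000 → 1, fb=1
14: 100001 → 1, fb=0
15: 000010 → 0, fb=0
16: 000100 → 0, fb=0
17: 001000 → 0, fb=0
18: 010000 → 0, fb=0
19: 100000 → 1, fb=1
20: 000001 → 0, fb=1
21: 000011 → 0, fb=1
22: 000111 → 0, fb=1
23: 001111 → 0, fb=1
24: 011111 → 0, fb=1
25: 111111 → 1, fb=0
26: 111110 → 1, fb=1
27: 111101 → 1, fb=0
28: 111010 → 1, fb=1
29: 110101 → 1, fb=0
30: 101010 → 1, fb=1
31: 010101 → 0, fb=1
32: 101011 → 1, fb=0
33: 010110 → 0, fb=0
34: 101100 → 1, fb=1
35: 011001 → 0, fb=1
36: 110011 → 1, fb=0
37: 100110 → 1, fb=1
38: 001101 → 0, fb=1
39: 011011 → 0, fb=1
40: 110111 → 1, fb=0
41: 101110 → 1, fb=1
42: 011101 → 0, fb=1

0111100101000110000100000111111010101100110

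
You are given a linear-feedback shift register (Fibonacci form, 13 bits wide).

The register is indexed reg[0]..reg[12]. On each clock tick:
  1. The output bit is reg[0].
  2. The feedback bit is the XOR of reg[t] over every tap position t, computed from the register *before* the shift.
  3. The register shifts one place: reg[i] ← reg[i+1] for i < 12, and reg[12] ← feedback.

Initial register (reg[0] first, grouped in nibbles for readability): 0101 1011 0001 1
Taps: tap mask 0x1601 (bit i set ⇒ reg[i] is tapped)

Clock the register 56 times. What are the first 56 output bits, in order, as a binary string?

01011011000111110111111101000101111011100000101100111000

tick  register→output (feedback)
  0  0101101100011→0 (1)
  1  1011011000111→1 (1)
  2  0110110001111→0 (1)
  3  1101100011111→1 (0)
  4  1011000111110→1 (1)
  5  0110001111101→0 (1)
  6  1100011111011→1 (1)
  7  1000111110111→1 (1)
  8  0001111101111→0 (1)
  9  0011111011111→0 (1)
 10  0111110111111→0 (1)
 11  1111101111111→1 (0)
 12  1111011111110→1 (1)
 13  1110111111101→1 (0)
 14  1101111111010→1 (0)
 15  1011111110100→1 (0)
 16  0111111101000→0 (1)
 17  1111111010001→1 (0)
 18  1111110100010→1 (1)
 19  1111101000101→1 (1)
 20  1111010001011→1 (1)
 21  1110100010111→1 (1)
 22  1101000101111→1 (0)
 23  1010001011110→1 (1)
 24  0100010111101→0 (1)
 25  1000101111011→1 (1)
 26  0001011110111→0 (0)
 27  0010111101110→0 (0)
 28  0101111011100→0 (0)
 29  1011110111000→1 (0)
 30  0111101110000→0 (0)
 31  1111011100000→1 (1)
 32  1110111000001→1 (0)
 33  1101110000010→1 (1)
 34  1011100000101→1 (1)
 35  0111000001011→0 (0)
 36  1110000010110→1 (0)
 37  1100000101100→1 (1)
 38  1000001011001→1 (1)
 39  0000010110011→0 (1)
 40  0000101100111→0 (0)
 41  0001011001110→0 (0)
 42  0010110011100→0 (0)
 43  0101100111000→0 (1)
 44  1011001110001→1 (0)
 45  0110011100010→0 (0)
 46  1100111000100→1 (0)
 47  1001110001000→1 (0)
 48  0011100010000→0 (0)
 49  0111000100000→0 (0)
 50  1110001000000→1 (1)
 51  1100010000001→1 (0)
 52  1000100000010→1 (1)
 53  0001000000101→0 (0)
 54  0010000001010→0 (1)
 55  0100000010101→0 (0)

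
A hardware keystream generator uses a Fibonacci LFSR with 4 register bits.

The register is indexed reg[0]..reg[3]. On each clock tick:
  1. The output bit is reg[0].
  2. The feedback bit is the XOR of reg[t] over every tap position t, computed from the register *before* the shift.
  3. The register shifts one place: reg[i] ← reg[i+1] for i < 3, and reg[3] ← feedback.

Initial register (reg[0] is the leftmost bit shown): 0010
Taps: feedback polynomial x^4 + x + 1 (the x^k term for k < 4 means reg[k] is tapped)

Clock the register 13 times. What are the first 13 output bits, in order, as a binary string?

step | reg (before) | out | fb
   0 | 0010 | 0 | 0
   1 | 0100 | 0 | 1
   2 | 1001 | 1 | 1
   3 | 0011 | 0 | 0
   4 | 0110 | 0 | 1
   5 | 1101 | 1 | 0
   6 | 1010 | 1 | 1
   7 | 0101 | 0 | 1
   8 | 1011 | 1 | 1
   9 | 0111 | 0 | 1
  10 | 1111 | 1 | 0
  11 | 1110 | 1 | 0
  12 | 1100 | 1 | 0

0010011010111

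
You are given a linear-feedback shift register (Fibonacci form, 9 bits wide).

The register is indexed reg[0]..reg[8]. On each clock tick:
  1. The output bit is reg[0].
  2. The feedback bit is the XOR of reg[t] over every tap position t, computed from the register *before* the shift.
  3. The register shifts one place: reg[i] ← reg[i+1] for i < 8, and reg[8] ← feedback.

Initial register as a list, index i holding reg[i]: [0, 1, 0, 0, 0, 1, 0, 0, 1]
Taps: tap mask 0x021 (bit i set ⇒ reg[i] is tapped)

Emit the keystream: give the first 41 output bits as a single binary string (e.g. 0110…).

01000100111011001011110110000110101010011

tick  register→output (feedback)
  0  010001001→0 (1)
  1  100010011→1 (1)
  2  000100111→0 (0)
  3  001001110→0 (1)
  4  010011101→0 (1)
  5  100111011→1 (0)
  6  001110110→0 (0)
  7  011101100→0 (1)
  8  111011001→1 (0)
  9  110110010→1 (1)
 10  101100101→1 (1)
 11  011001011→0 (1)
 12  110010111→1 (1)
 13  100101111→1 (0)
 14  001011110→0 (1)
 15  010111101→0 (1)
 16  101111011→1 (0)
 17  011110110→0 (0)
 18  111101100→1 (0)
 19  111011000→1 (0)
 20  110110000→1 (1)
 21  101100001→1 (1)
 22  011000011→0 (0)
 23  110000110→1 (1)
 24  100001101→1 (0)
 25  000011010→0 (1)
 26  000110101→0 (0)
 27  001101010→0 (1)
 28  011010101→0 (0)
 29  110101010→1 (0)
 30  101010100→1 (1)
 31  010101001→0 (1)
 32  101010011→1 (1)
 33  010100111→0 (0)
 34  101001110→1 (0)
 35  010011100→0 (1)
 36  100111001→1 (0)
 37  001110010→0 (0)
 38  011100100→0 (0)
 39  111001000→1 (0)
 40  110010000→1 (1)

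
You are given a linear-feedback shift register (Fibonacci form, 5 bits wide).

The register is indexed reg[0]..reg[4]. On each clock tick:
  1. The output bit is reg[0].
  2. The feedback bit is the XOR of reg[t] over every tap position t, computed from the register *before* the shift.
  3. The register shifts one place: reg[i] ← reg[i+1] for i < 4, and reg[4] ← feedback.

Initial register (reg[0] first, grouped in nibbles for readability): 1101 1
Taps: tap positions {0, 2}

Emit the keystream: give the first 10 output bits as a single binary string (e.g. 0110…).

step | reg (before) | out | fb
   0 | 11011 | 1 | 1
   1 | 10111 | 1 | 0
   2 | 01110 | 0 | 1
   3 | 11101 | 1 | 0
   4 | 11010 | 1 | 1
   5 | 10101 | 1 | 0
   6 | 01010 | 0 | 0
   7 | 10100 | 1 | 0
   8 | 01000 | 0 | 0
   9 | 10000 | 1 | 1

1101110101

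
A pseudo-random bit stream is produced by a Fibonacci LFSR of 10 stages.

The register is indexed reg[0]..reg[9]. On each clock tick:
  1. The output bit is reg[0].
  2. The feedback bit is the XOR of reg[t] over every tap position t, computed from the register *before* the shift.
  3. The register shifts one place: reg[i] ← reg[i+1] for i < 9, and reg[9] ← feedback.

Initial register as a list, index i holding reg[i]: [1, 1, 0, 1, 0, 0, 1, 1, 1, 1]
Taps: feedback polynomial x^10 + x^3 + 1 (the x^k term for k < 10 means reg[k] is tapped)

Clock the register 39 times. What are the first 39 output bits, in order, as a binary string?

tick  register→output (feedback)
  0  1101001111→1 (0)
  1  1010011110→1 (1)
  2  0100111101→0 (0)
  3  1001111010→1 (0)
  4  0011110100→0 (1)
  5  0111101001→0 (1)
  6  1111010011→1 (0)
  7  1110100110→1 (1)
  8  1101001101→1 (0)
  9  1010011010→1 (1)
 10  0100110101→0 (0)
 11  1001101010→1 (0)
 12  0011010100→0 (1)
 13  0110101001→0 (0)
 14  1101010010→1 (0)
 15  1010100100→1 (1)
 16  0101001001→0 (1)
 17  1010010011→1 (1)
 18  0100100111→0 (0)
 19  1001001110→1 (0)
 20  0010011100→0 (0)
 21  0100111000→0 (0)
 22  1001110000→1 (0)
 23  0011100000→0 (1)
 24  0111000001→0 (1)
 25  1110000011→1 (1)
 26  1100000111→1 (1)
 27  1000001111→1 (1)
 28  0000011111→0 (0)
 29  0000111110→0 (0)
 30  0001111100→0 (1)
 31  0011111001→0 (1)
 32  0111110011→0 (1)
 33  1111100111→1 (0)
 34  1111001110→1 (0)
 35  1110011100→1 (1)
 36  1100111001→1 (1)
 37  1001110011→1 (0)
 38  0011100110→0 (1)

110100111101001101010010011100000111110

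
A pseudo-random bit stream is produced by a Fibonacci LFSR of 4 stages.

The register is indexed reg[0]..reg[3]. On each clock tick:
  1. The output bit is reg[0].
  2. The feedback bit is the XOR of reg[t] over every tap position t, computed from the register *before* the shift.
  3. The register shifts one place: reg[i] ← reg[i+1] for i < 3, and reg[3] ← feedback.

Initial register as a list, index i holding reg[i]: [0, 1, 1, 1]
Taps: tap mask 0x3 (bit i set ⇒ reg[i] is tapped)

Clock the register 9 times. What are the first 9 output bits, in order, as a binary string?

k : reg_k → out_k, fb_k
0: 0111 → 0, fb=1
1: 1111 → 1, fb=0
2: 1110 → 1, fb=0
3: 1100 → 1, fb=0
4: 1000 → 1, fb=1
5: 0001 → 0, fb=0
6: 0010 → 0, fb=0
7: 0100 → 0, fb=1
8: 1001 → 1, fb=1

011110001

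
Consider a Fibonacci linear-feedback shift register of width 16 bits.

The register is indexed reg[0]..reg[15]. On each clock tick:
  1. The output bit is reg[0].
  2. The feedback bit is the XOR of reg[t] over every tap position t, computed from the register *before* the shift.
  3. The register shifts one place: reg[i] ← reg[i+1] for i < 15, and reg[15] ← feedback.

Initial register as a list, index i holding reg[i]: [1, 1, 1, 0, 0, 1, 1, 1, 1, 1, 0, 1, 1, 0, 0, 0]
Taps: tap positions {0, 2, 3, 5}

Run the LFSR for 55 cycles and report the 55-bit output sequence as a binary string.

1110011111011000101111010110100000001110100010011001000

k : reg_k → out_k, fb_k
0: 1110011111011000 → 1, fb=1
1: 1100111110110001 → 1, fb=0
2: 1001111101100010 → 1, fb=1
3: 0011111011000101 → 0, fb=1
4: 0111110110001011 → 0, fb=1
5: 1111101100010111 → 1, fb=1
6: 1111011000101111 → 1, fb=0
7: 1110110001011110 → 1, fb=1
8: 1101100010111101 → 1, fb=0
9: 1011000101111010 → 1, fb=1
10: 0110001011110101 → 0, fb=1
11: 1100010111101011 → 1, fb=0
12: 1000101111010110 → 1, fb=1
13: 0001011110101101 → 0, fb=0
14: 0010111101011010 → 0, fb=0
15: 0101111010110100 → 0, fb=0
16: 1011110101101000 → 1, fb=0
17: 0111101011010000 → 0, fb=0
18: 1111010110100000 → 1, fb=0
19: 1110101101000000 → 1, fb=0
20: 1101011010000000 → 1, fb=1
21: 1010110100000001 → 1, fb=1
22: 0101101000000011 → 0, fb=1
23: 1011010000000111 → 1, fb=0
24: 0110100000001110 → 0, fb=1
25: 1101000000011101 → 1, fb=0
26: 1010000000111010 → 1, fb=0
27: 0100000001110100 → 0, fb=0
28: 1000000011101000 → 1, fb=1
29: 0000000111010001 → 0, fb=0
30: 0000001110100010 → 0, fb=0
31: 0000011101000100 → 0, fb=1
32: 0000111010001001 → 0, fb=1
33: 0001110100010011 → 0, fb=0
34: 0011101000100110 → 0, fb=0
35: 0111010001001100 → 0, fb=1
36: 1110100010011001 → 1, fb=0
37: 1101000100110010 → 1, fb=0
38: 1010001001100100 → 1, fb=0
39: 0100010011001000 → 0, fb=1
40: 1000100110010001 → 1, fb=1
41: 0001001100100011 → 0, fb=1
42: 0010011001000111 → 0, fb=0
43: 0100110010001110 → 0, fb=1
44: 1001100100011101 → 1, fb=0
45: 0011001000111010 → 0, fb=0
46: 0110010001110100 → 0, fb=0
47: 1100100011101000 → 1, fb=1
48: 1001000111010001 → 1, fb=0
49: 0010001110100010 → 0, fb=1
50: 0100011101000101 → 0, fb=1
51: 1000111010001011 → 1, fb=0
52: 0001110100010110 → 0, fb=0
53: 0011101000101100 → 0, fb=0
54: 0111010001011000 → 0, fb=1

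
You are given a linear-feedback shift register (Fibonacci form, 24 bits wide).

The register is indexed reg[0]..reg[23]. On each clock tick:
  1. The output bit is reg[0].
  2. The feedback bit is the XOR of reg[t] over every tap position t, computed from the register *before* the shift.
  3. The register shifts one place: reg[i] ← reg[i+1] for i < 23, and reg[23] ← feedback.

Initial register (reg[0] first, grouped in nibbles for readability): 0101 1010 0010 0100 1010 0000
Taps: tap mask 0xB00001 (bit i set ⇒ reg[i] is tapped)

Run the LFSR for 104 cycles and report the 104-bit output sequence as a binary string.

01011010001001001010000001100000001111110010010011011011010000100111011001011001010101101000101011001000

step | reg (before) | out | fb
   0 | 010110100010010010100000 | 0 | 0
   1 | 101101000100100101000000 | 1 | 1
   2 | 011010001001001010000001 | 0 | 1
   3 | 110100010010010100000011 | 1 | 0
   4 | 101000100100101000000110 | 1 | 0
   5 | 010001001001010000001100 | 0 | 0
   6 | 100010010010100000011000 | 1 | 0
   7 | 000100100101000000110000 | 0 | 0
   8 | 001001001010000001100000 | 0 | 0
   9 | 010010010100000011000000 | 0 | 0
  10 | 100100101000000110000000 | 1 | 1
  11 | 001001010000001100000001 | 0 | 1
  12 | 010010100000011000000011 | 0 | 1
  13 | 100101000000110000000111 | 1 | 1
  14 | 001010000001100000001111 | 0 | 1
  15 | 010100000011000000011111 | 0 | 1
  16 | 101000000110000000111111 | 1 | 0
  17 | 010000001100000001111110 | 0 | 0
  18 | 100000011000000011111100 | 1 | 1
  19 | 000000110000000111111001 | 0 | 0
  20 | 000001100000001111110010 | 0 | 0
  21 | 000011000000011111100100 | 0 | 1
  22 | 000110000000111111001001 | 0 | 0
  23 | 001100000001111110010010 | 0 | 0
  24 | 011000000011111100100100 | 0 | 1
  25 | 110000000111111001001001 | 1 | 1
  26 | 100000001111110010010011 | 1 | 0
  27 | 000000011111100100100110 | 0 | 1
  28 | 000000111111001001001101 | 0 | 1
  29 | 000001111110010010011011 | 0 | 0
  30 | 000011111100100100110110 | 0 | 1
  31 | 000111111001001001101101 | 0 | 1
  32 | 001111110010010011011011 | 0 | 0
  33 | 011111100100100110110110 | 0 | 1
  34 | 111111001001001101101101 | 1 | 0
  35 | 111110010010011011011010 | 1 | 0
  36 | 111100100100110110110100 | 1 | 0
  37 | 111001001001101101101000 | 1 | 0
  38 | 110010010011011011010000 | 1 | 1
  39 | 100100100110110110100001 | 1 | 0
  40 | 001001001101101101000010 | 0 | 0
  41 | 010010011011011010000100 | 0 | 1
  42 | 100100110110110100001001 | 1 | 1
  43 | 001001101101101000010011 | 0 | 1
  44 | 010011011011010000100111 | 0 | 0
  45 | 100110110110100001001110 | 1 | 1
  46 | 001101101101000010011101 | 0 | 1
  47 | 011011011010000100111011 | 0 | 0
  48 | 110110110100001001110110 | 1 | 0
  49 | 101101101000010011101100 | 1 | 1
  50 | 011011010000100111011001 | 0 | 0
  51 | 110110100001001110110010 | 1 | 1
  52 | 101101000010011101100101 | 1 | 1
  53 | 011010000100111011001011 | 0 | 0
  54 | 110100001001110110010110 | 1 | 0
  55 | 101000010011101100101100 | 1 | 1
  56 | 010000100111011001011001 | 0 | 0
  57 | 100001001110110010110010 | 1 | 1
  58 | 000010011101100101100101 | 0 | 0
  59 | 000100111011001011001010 | 0 | 1
  60 | 001001110110010110010101 | 0 | 0
  61 | 010011101100101100101010 | 0 | 1
  62 | 100111011001011001010101 | 1 | 1
  63 | 001110110010110010101011 | 0 | 0
  64 | 011101100101100101010110 | 0 | 1
  65 | 111011001011001010101101 | 1 | 0
  66 | 110110010110010101011010 | 1 | 0
  67 | 101100101100101010110100 | 1 | 0
  68 | 011001011001010101101000 | 0 | 1
  69 | 110010110010101011010001 | 1 | 0
  70 | 100101100101010110100010 | 1 | 1
  71 | 001011001010101101000101 | 0 | 0
  72 | 010110010101011010001010 | 0 | 1
  73 | 101100101010110100010101 | 1 | 1
  74 | 011001010101101000101011 | 0 | 0
  75 | 110010101011010001010110 | 1 | 0
  76 | 100101010110100010101100 | 1 | 1
  77 | 001010101101000101011001 | 0 | 0
  78 | 010101011010001010110010 | 0 | 0
  79 | 101010110100010101100100 | 1 | 0
  80 | 010101101000101011001000 | 0 | 1
  81 | 101011010001010110010001 | 1 | 0
  82 | 010110100010101100100010 | 0 | 0
  83 | 101101000101011001000100 | 1 | 0
  84 | 011010001010110010001000 | 0 | 1
  85 | 110100010101100100010001 | 1 | 0
  86 | 101000101011001000100010 | 1 | 1
  87 | 010001010110010001000101 | 0 | 0
  88 | 100010101100100010001010 | 1 | 0
  89 | 000101011001000100010100 | 0 | 1
  90 | 001010110010001000101001 | 0 | 0
  91 | 010101100100010001010010 | 0 | 0
  92 | 101011001000100010100100 | 1 | 0
  93 | 010110010001000101001000 | 0 | 1
  94 | 101100100010001010010001 | 1 | 0
  95 | 011001000100010100100010 | 0 | 0
  96 | 110010001000101001000100 | 1 | 0
  97 | 100100010001010010001000 | 1 | 0
  98 | 001000100010100100010000 | 0 | 0
  99 | 010001000101001000100000 | 0 | 0
 100 | 100010001010010001000000 | 1 | 1
 101 | 000100010100100010000001 | 0 | 1
 102 | 001000101001000100000011 | 0 | 1
 103 | 010001010010001000000111 | 0 | 0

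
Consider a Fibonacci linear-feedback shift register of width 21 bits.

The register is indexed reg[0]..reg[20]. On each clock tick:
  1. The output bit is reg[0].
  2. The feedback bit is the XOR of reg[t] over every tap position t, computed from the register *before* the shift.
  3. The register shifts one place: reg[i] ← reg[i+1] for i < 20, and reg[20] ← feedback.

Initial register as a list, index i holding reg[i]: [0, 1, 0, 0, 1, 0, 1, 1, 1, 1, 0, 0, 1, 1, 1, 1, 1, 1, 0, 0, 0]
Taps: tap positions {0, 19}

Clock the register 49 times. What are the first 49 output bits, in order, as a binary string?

k : reg_k → out_k, fb_k
0: 010010111100111111000 → 0, fb=0
1: 100101111001111110000 → 1, fb=1
2: 001011110011111100001 → 0, fb=0
3: 010111100111111000010 → 0, fb=1
4: 101111001111110000101 → 1, fb=1
5: 011110011111100001011 → 0, fb=1
6: 111100111111000010111 → 1, fb=0
7: 111001111110000101110 → 1, fb=0
8: 110011111100001011100 → 1, fb=1
9: 100111111000010111001 → 1, fb=1
10: 001111110000101110011 → 0, fb=1
11: 011111100001011100111 → 0, fb=1
12: 111111000010111001111 → 1, fb=0
13: 111110000101110011110 → 1, fb=0
14: 111100001011100111100 → 1, fb=1
15: 111000010111001111001 → 1, fb=1
16: 110000101110011110011 → 1, fb=0
17: 100001011100111100110 → 1, fb=0
18: 000010111001111001100 → 0, fb=0
19: 000101110011110011000 → 0, fb=0
20: 001011100111100110000 → 0, fb=0
21: 010111001111001100000 → 0, fb=0
22: 101110011110011000000 → 1, fb=1
23: 011100111100110000001 → 0, fb=0
24: 111001111001100000010 → 1, fb=0
25: 110011110011000000100 → 1, fb=1
26: 100111100110000001001 → 1, fb=1
27: 001111001100000010011 → 0, fb=1
28: 011110011000000100111 → 0, fb=1
29: 111100110000001001111 → 1, fb=0
30: 111001100000010011110 → 1, fb=0
31: 110011000000100111100 → 1, fb=1
32: 100110000001001111001 → 1, fb=1
33: 001100000010011110011 → 0, fb=1
34: 011000000100111100111 → 0, fb=1
35: 110000001001111001111 → 1, fb=0
36: 100000010011110011110 → 1, fb=0
37: 000000100111100111100 → 0, fb=0
38: 000001001111001111000 → 0, fb=0
39: 000010011110011110000 → 0, fb=0
40: 000100111100111100000 → 0, fb=0
41: 001001111001111000000 → 0, fb=0
42: 010011110011110000000 → 0, fb=0
43: 100111100111100000000 → 1, fb=1
44: 001111001111000000001 → 0, fb=0
45: 011110011110000000010 → 0, fb=1
46: 111100111100000000101 → 1, fb=1
47: 111001111000000001011 → 1, fb=0
48: 110011110000000010110 → 1, fb=0

0100101111001111110000101110011110011000000100111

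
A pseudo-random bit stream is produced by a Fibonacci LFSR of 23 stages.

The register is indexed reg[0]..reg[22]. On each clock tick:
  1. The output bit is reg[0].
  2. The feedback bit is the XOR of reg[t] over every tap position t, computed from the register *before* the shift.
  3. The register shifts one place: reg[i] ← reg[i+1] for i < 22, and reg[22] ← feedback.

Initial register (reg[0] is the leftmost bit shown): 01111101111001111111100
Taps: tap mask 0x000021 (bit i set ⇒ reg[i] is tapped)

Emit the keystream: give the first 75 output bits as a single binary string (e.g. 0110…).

step | reg (before) | out | fb
   0 | 01111101111001111111100 | 0 | 1
   1 | 11111011110011111111001 | 1 | 1
   2 | 11110111100111111110011 | 1 | 0
   3 | 11101111001111111100110 | 1 | 0
   4 | 11011110011111111001100 | 1 | 0
   5 | 10111100111111110011000 | 1 | 0
   6 | 01111001111111100110000 | 0 | 0
   7 | 11110011111111001100000 | 1 | 1
   8 | 11100111111110011000001 | 1 | 0
   9 | 11001111111100110000010 | 1 | 0
  10 | 10011111111001100000100 | 1 | 0
  11 | 00111111110011000001000 | 0 | 1
  12 | 01111111100110000010001 | 0 | 1
  13 | 11111111001100000100011 | 1 | 0
  14 | 11111110011000001000110 | 1 | 0
  15 | 11111100110000010001100 | 1 | 0
  16 | 11111001100000100011000 | 1 | 1
  17 | 11110011000001000110001 | 1 | 1
  18 | 11100110000010001100011 | 1 | 0
  19 | 11001100000100011000110 | 1 | 0
  20 | 10011000001000110001100 | 1 | 1
  21 | 00110000010001100011001 | 0 | 0
  22 | 01100000100011000110010 | 0 | 0
  23 | 11000001000110001100100 | 1 | 1
  24 | 10000010001100011001001 | 1 | 1
  25 | 00000100011000110010011 | 0 | 1
  26 | 00001000110001100100111 | 0 | 0
  27 | 00010001100011001001110 | 0 | 0
  28 | 00100011000110010011100 | 0 | 0
  29 | 01000110001100100111000 | 0 | 1
  30 | 10001100011001001110001 | 1 | 0
  31 | 00011000110010011100010 | 0 | 0
  32 | 00110001100100111000100 | 0 | 0
  33 | 01100011001001110001000 | 0 | 0
  34 | 11000110010011100010000 | 1 | 0
  35 | 10001100100111000100000 | 1 | 0
  36 | 00011001001110001000000 | 0 | 0
  37 | 00110010011100010000000 | 0 | 0
  38 | 01100100111000100000000 | 0 | 1
  39 | 11001001110001000000001 | 1 | 1
  40 | 10010011100010000000011 | 1 | 1
  41 | 00100111000100000000111 | 0 | 1
  42 | 01001110001000000001111 | 0 | 1
  43 | 10011100010000000011111 | 1 | 0
  44 | 00111000100000000111110 | 0 | 0
  45 | 01110001000000001111100 | 0 | 0
  46 | 11100010000000011111000 | 1 | 1
  47 | 11000100000000111110001 | 1 | 0
  48 | 10001000000001111100010 | 1 | 1
  49 | 00010000000011111000101 | 0 | 0
  50 | 00100000000111110001010 | 0 | 0
  51 | 01000000001111100010100 | 0 | 0
  52 | 10000000011111000101000 | 1 | 1
  53 | 00000000111110001010001 | 0 | 0
  54 | 00000001111100010100010 | 0 | 0
  55 | 00000011111000101000100 | 0 | 0
  56 | 00000111110001010001000 | 0 | 1
  57 | 00001111100010100010001 | 0 | 1
  58 | 00011111000101000100011 | 0 | 1
  59 | 00111110001010001000111 | 0 | 1
  60 | 01111100010100010001111 | 0 | 1
  61 | 11111000101000100011111 | 1 | 1
  62 | 11110001010001000111111 | 1 | 1
  63 | 11100010100010001111111 | 1 | 1
  64 | 11000101000100011111111 | 1 | 0
  65 | 10001010001000111111110 | 1 | 1
  66 | 00010100010001111111101 | 0 | 1
  67 | 00101000100011111111011 | 0 | 0
  68 | 01010001000111111110110 | 0 | 0
  69 | 10100010001111111101100 | 1 | 1
  70 | 01000100011111111011001 | 0 | 1
  71 | 10001000111111110110011 | 1 | 1
  72 | 00010001111111101100111 | 0 | 0
  73 | 00100011111111011001110 | 0 | 0
  74 | 01000111111110110011100 | 0 | 1

011111011110011111111001100000100011000110010011100010000000011111000101000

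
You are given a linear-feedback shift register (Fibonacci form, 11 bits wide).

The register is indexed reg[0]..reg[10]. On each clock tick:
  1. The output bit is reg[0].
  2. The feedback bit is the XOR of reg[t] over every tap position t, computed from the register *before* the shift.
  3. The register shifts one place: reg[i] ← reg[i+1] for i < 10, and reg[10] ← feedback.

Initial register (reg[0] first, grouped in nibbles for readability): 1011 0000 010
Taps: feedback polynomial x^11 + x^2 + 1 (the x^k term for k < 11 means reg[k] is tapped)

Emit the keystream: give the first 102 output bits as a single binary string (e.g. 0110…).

101100000100111000101110110100101011001100001111111001100000111111000110000110111100111010011110100111

k : reg_k → out_k, fb_k
0: 10110000010 → 1, fb=0
1: 01100000100 → 0, fb=1
2: 11000001001 → 1, fb=1
3: 10000010011 → 1, fb=1
4: 00000100111 → 0, fb=0
5: 00001001110 → 0, fb=0
6: 00010011100 → 0, fb=0
7: 00100111000 → 0, fb=1
8: 01001110001 → 0, fb=0
9: 10011100010 → 1, fb=1
10: 00111000101 → 0, fb=1
11: 01110001011 → 0, fb=1
12: 11100010111 → 1, fb=0
13: 11000101110 → 1, fb=1
14: 10001011101 → 1, fb=1
15: 00010111011 → 0, fb=0
16: 00101110110 → 0, fb=1
17: 01011101101 → 0, fb=0
18: 10111011010 → 1, fb=0
19: 01110110100 → 0, fb=1
20: 11101101001 → 1, fb=0
21: 11011010010 → 1, fb=1
22: 10110100101 → 1, fb=0
23: 01101001010 → 0, fb=1
24: 11010010101 → 1, fb=1
25: 10100101011 → 1, fb=0
26: 01001010110 → 0, fb=0
27: 10010101100 → 1, fb=1
28: 00101011001 → 0, fb=1
29: 01010110011 → 0, fb=0
30: 10101100110 → 1, fb=0
31: 01011001100 → 0, fb=0
32: 10110011000 → 1, fb=0
33: 01100110000 → 0, fb=1
34: 11001100001 → 1, fb=1
35: 10011000011 → 1, fb=1
36: 00110000111 → 0, fb=1
37: 01100001111 → 0, fb=1
38: 11000011111 → 1, fb=1
39: 10000111111 → 1, fb=1
40: 00001111111 → 0, fb=0
41: 00011111110 → 0, fb=0
42: 00111111100 → 0, fb=1
43: 01111111001 → 0, fb=1
44: 11111110011 → 1, fb=0
45: 11111100110 → 1, fb=0
46: 11111001100 → 1, fb=0
47: 11110011000 → 1, fb=0
48: 11100110000 → 1, fb=0
49: 11001100000 → 1, fb=1
50: 10011000001 → 1, fb=1
51: 00110000011 → 0, fb=1
52: 01100000111 → 0, fb=1
53: 11000001111 → 1, fb=1
54: 10000011111 → 1, fb=1
55: 00000111111 → 0, fb=0
56: 00001111110 → 0, fb=0
57: 00011111100 → 0, fb=0
58: 00111111000 → 0, fb=1
59: 01111110001 → 0, fb=1
60: 11111100011 → 1, fb=0
61: 11111000110 → 1, fb=0
62: 11110001100 → 1, fb=0
63: 11100011000 → 1, fb=0
64: 11000110000 → 1, fb=1
65: 10001100001 → 1, fb=1
66: 00011000011 → 0, fb=0
67: 00110000110 → 0, fb=1
68: 01100001101 → 0, fb=1
69: 11000011011 → 1, fb=1
70: 10000110111 → 1, fb=1
71: 00001101111 → 0, fb=0
72: 00011011110 → 0, fb=0
73: 00110111100 → 0, fb=1
74: 01101111001 → 0, fb=1
75: 11011110011 → 1, fb=1
76: 10111100111 → 1, fb=0
77: 01111001110 → 0, fb=1
78: 11110011101 → 1, fb=0
79: 11100111010 → 1, fb=0
80: 11001110100 → 1, fb=1
81: 10011101001 → 1, fb=1
82: 00111010011 → 0, fb=1
83: 01110100111 → 0, fb=1
84: 11101001111 → 1, fb=0
85: 11010011110 → 1, fb=1
86: 10100111101 → 1, fb=0
87: 01001111010 → 0, fb=0
88: 10011110100 → 1, fb=1
89: 00111101001 → 0, fb=1
90: 01111010011 → 0, fb=1
91: 11110100111 → 1, fb=0
92: 11101001110 → 1, fb=0
93: 11010011100 → 1, fb=1
94: 10100111001 → 1, fb=0
95: 01001110010 → 0, fb=0
96: 10011100100 → 1, fb=1
97: 00111001001 → 0, fb=1
98: 01110010011 → 0, fb=1
99: 11100100111 → 1, fb=0
100: 11001001110 → 1, fb=1
101: 10010011101 → 1, fb=1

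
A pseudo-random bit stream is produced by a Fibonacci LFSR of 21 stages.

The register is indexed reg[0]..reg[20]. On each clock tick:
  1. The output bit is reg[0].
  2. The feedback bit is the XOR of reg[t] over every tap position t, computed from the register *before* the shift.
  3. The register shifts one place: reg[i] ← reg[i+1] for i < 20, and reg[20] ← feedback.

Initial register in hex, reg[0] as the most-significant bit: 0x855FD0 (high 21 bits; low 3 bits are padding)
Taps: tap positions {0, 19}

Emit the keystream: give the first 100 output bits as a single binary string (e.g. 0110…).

1000010101011111110100000010001001100111010101000001011010011101110101011100010110001101110110000010

tick  register→output (feedback)
  0  100001010101111111010→1 (0)
  1  000010101011111110100→0 (0)
  2  000101010111111101000→0 (0)
  3  001010101111111010000→0 (0)
  4  010101011111110100000→0 (0)
  5  101010111111101000000→1 (1)
  6  010101111111010000001→0 (0)
  7  101011111110100000010→1 (0)
  8  010111111101000000100→0 (0)
  9  101111111010000001000→1 (1)
 10  011111110100000010001→0 (0)
 11  111111101000000100010→1 (0)
 12  111111010000001000100→1 (1)
 13  111110100000010001001→1 (1)
 14  111101000000100010011→1 (0)
 15  111010000001000100110→1 (0)
 16  110100000010001001100→1 (1)
 17  101000000100010011001→1 (1)
 18  010000001000100110011→0 (1)
 19  100000010001001100111→1 (0)
 20  000000100010011001110→0 (1)
 21  000001000100110011101→0 (0)
 22  000010001001100111010→0 (1)
 23  000100010011001110101→0 (0)
 24  001000100110011101010→0 (1)
 25  010001001100111010101→0 (0)
 26  100010011001110101010→1 (0)
 27  000100110011101010100→0 (0)
 28  001001100111010101000→0 (0)
 29  010011001110101010000→0 (0)
 30  100110011101010100000→1 (1)
 31  001100111010101000001→0 (0)
 32  011001110101010000010→0 (1)
 33  110011101010100000101→1 (1)
 34  100111010101000001011→1 (0)
 35  001110101010000010110→0 (1)
 36  011101010100000101101→0 (0)
 37  111010101000001011010→1 (0)
 38  110101010000010110100→1 (1)
 39  101010100000101101001→1 (1)
 40  010101000001011010011→0 (1)
 41  101010000010110100111→1 (0)
 42  010100000101101001110→0 (1)
 43  101000001011010011101→1 (1)
 44  010000010110100111011→0 (1)
 45  100000101101001110111→1 (0)
 46  000001011010011101110→0 (1)
 47  000010110100111011101→0 (0)
 48  000101101001110111010→0 (1)
 49  001011010011101110101→0 (0)
 50  010110100111011101010→0 (1)
 51  101101001110111010101→1 (1)
 52  011010011101110101011→0 (1)
 53  110100111011101010111→1 (0)
 54  101001110111010101110→1 (0)
 55  010011101110101011100→0 (0)
 56  100111011101010111000→1 (1)
 57  001110111010101110001→0 (0)
 58  011101110101011100010→0 (1)
 59  111011101010111000101→1 (1)
 60  110111010101110001011→1 (0)
 61  101110101011100010110→1 (0)
 62  011101010111000101100→0 (0)
 63  111010101110001011000→1 (1)
 64  110101011100010110001→1 (1)
 65  101010111000101100011→1 (0)
 66  010101110001011000110→0 (1)
 67  101011100010110001101→1 (1)
 68  010111000101100011011→0 (1)
 69  101110001011000110111→1 (0)
 70  011100010110001101110→0 (1)
 71  111000101100011011101→1 (1)
 72  110001011000110111011→1 (0)
 73  100010110001101110110→1 (0)
 74  000101100011011101100→0 (0)
 75  001011000110111011000→0 (0)
 76  010110001101110110000→0 (0)
 77  101100011011101100000→1 (1)
 78  011000110111011000001→0 (0)
 79  110001101110110000010→1 (0)
 80  100011011101100000100→1 (1)
 81  000110111011000001001→0 (0)
 82  001101110110000010010→0 (1)
 83  011011101100000100101→0 (0)
 84  110111011000001001010→1 (0)
 85  101110110000010010100→1 (1)
 86  011101100000100101001→0 (0)
 87  111011000001001010010→1 (0)
 88  110110000010010100100→1 (1)
 89  101100000100101001001→1 (1)
 90  011000001001010010011→0 (1)
 91  110000010010100100111→1 (0)
 92  100000100101001001110→1 (0)
 93  000001001010010011100→0 (0)
 94  000010010100100111000→0 (0)
 95  000100101001001110000→0 (0)
 96  001001010010011100000→0 (0)
 97  010010100100111000000→0 (0)
 98  100101001001110000000→1 (1)
 99  001010010011100000001→0 (0)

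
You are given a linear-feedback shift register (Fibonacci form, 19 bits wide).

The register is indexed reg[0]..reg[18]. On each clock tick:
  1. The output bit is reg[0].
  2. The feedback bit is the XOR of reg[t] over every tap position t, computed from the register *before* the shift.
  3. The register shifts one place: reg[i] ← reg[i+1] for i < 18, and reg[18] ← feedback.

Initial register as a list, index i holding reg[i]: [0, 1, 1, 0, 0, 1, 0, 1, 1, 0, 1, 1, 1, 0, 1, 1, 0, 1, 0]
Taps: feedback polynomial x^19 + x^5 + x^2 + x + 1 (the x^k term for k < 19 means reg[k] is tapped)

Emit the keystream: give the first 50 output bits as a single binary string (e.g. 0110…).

k : reg_k → out_k, fb_k
0: 0110010110111011010 → 0, fb=1
1: 1100101101110110101 → 1, fb=0
2: 1001011011101101010 → 1, fb=0
3: 0010110111011010100 → 0, fb=0
4: 0101101110110101000 → 0, fb=1
5: 1011011101101010001 → 1, fb=1
6: 0110111011010100011 → 0, fb=1
7: 1101110110101000111 → 1, fb=1
8: 1011101101010001111 → 1, fb=0
9: 0111011010100011110 → 0, fb=1
10: 1110110101000111101 → 1, fb=0
11: 1101101010001111010 → 1, fb=0
12: 1011010100011110100 → 1, fb=1
13: 0110101000111101001 → 0, fb=0
14: 1101010001111010010 → 1, fb=1
15: 1010100011110100101 → 1, fb=0
16: 0101000111101001010 → 0, fb=1
17: 1010001111010010101 → 1, fb=0
18: 0100011110100101010 → 0, fb=0
19: 1000111101001010100 → 1, fb=0
20: 0001111010010101000 → 0, fb=1
21: 0011110100101010001 → 0, fb=0
22: 0111101001010100010 → 0, fb=0
23: 1111010010101000100 → 1, fb=0
24: 1110100101010001000 → 1, fb=1
25: 1101001010100010001 → 1, fb=0
26: 1010010101000100010 → 1, fb=1
27: 0100101010001000101 → 0, fb=1
28: 1001010100010001011 → 1, fb=0
29: 0010101000100010110 → 0, fb=1
30: 0101010001000101101 → 0, fb=0
31: 1010100010001011010 → 1, fb=0
32: 0101000100010110100 → 0, fb=1
33: 1010001000101101001 → 1, fb=0
34: 0100010001011010010 → 0, fb=0
35: 1000100010110100100 → 1, fb=1
36: 0001000101101001001 → 0, fb=0
37: 0010001011010010010 → 0, fb=1
38: 0100010110100100101 → 0, fb=0
39: 1000101101001001010 → 1, fb=1
40: 0001011010010010101 → 0, fb=1
41: 0010110100100101011 → 0, fb=0
42: 0101101001001010110 → 0, fb=1
43: 1011010010010101101 → 1, fb=1
44: 0110100100101011011 → 0, fb=0
45: 1101001001010110110 → 1, fb=0
46: 1010010010101101100 → 1, fb=1
47: 0100100101011011001 → 0, fb=1
48: 1001001010110110011 → 1, fb=1
49: 0010010101101100111 → 0, fb=0

01100101101110110101000111101001010100010001011010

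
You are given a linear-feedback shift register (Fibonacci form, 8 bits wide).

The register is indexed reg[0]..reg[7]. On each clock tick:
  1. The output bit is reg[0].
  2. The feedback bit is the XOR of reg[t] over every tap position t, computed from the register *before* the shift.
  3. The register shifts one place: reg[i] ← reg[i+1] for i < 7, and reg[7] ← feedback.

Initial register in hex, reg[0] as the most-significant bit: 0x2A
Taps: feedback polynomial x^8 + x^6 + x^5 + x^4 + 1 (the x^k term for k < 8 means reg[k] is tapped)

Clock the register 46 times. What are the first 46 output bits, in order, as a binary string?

0010101001010001001011010001100111001111000110

k : reg_k → out_k, fb_k
0: 00101010 → 0, fb=0
1: 01010100 → 0, fb=1
2: 10101001 → 1, fb=0
3: 01010010 → 0, fb=1
4: 10100101 → 1, fb=0
5: 01001010 → 0, fb=0
6: 10010100 → 1, fb=0
7: 00101000 → 0, fb=1
8: 01010001 → 0, fb=0
9: 10100010 → 1, fb=0
10: 01000100 → 0, fb=1
11: 10001001 → 1, fb=0
12: 00010010 → 0, fb=1
13: 00100101 → 0, fb=1
14: 01001011 → 0, fb=0
15: 10010110 → 1, fb=1
16: 00101101 → 0, fb=0
17: 01011010 → 0, fb=0
18: 10110100 → 1, fb=0
19: 01101000 → 0, fb=1
20: 11010001 → 1, fb=1
21: 10100011 → 1, fb=0
22: 01000110 → 0, fb=0
23: 10001100 → 1, fb=1
24: 00011001 → 0, fb=1
25: 00110011 → 0, fb=1
26: 01100111 → 0, fb=0
27: 11001110 → 1, fb=0
28: 10011100 → 1, fb=1
29: 00111001 → 0, fb=1
30: 01110011 → 0, fb=1
31: 11100111 → 1, fb=1
32: 11001111 → 1, fb=0
33: 10011110 → 1, fb=0
34: 00111100 → 0, fb=0
35: 01111000 → 0, fb=1
36: 11110001 → 1, fb=1
37: 11100011 → 1, fb=0
38: 11000110 → 1, fb=1
39: 10001101 → 1, fb=1
40: 00011011 → 0, fb=0
41: 00110110 → 0, fb=0
42: 01101100 → 0, fb=0
43: 11011000 → 1, fb=0
44: 10110000 → 1, fb=1
45: 01100001 → 0, fb=0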